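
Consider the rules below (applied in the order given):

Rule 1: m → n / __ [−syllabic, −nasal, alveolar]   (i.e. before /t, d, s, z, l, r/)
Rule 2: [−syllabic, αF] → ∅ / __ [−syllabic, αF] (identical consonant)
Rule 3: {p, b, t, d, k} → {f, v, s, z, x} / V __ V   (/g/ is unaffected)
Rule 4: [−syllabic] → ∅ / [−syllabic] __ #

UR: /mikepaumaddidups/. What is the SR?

mixefaumazizup

Rule 1 (nasal place assimilation): no segment meets the environment; /mikepaumaddidups/ is unchanged.
Rule 2 (degemination): /dd/ is a geminate; the first /d/ deletes. /mikepaumaddidups/ → mikepaumadidups.
Rule 3 (intervocalic spirantization): /k/ is a stop between vowels /i/ and /e/, so it spirantizes to the fricative [x]. /p/ is a stop between vowels /e/ and /a/, so it spirantizes to the fricative [f]. /d/ is a stop between vowels /a/ and /i/, so it spirantizes to the fricative [z]. /d/ is a stop between vowels /i/ and /u/, so it spirantizes to the fricative [z]. /mikepaumadidups/ → mixefaumazizups.
Rule 4 (final cluster simplification): /s/ is the second consonant of a word-final cluster /ps/, so it deletes. /mixefaumazizups/ → mixefaumazizup.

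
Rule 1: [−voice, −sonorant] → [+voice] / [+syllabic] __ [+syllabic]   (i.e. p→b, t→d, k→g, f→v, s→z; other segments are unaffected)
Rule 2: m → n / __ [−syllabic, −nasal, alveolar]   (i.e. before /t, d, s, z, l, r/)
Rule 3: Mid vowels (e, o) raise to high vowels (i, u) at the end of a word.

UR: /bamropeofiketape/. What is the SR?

Rule 1 (intervocalic voicing): /p/ is a voiceless obstruent between vowels /o/ and /e/, so it voices to [b]. /f/ is a voiceless obstruent between vowels /o/ and /i/, so it voices to [v]. /k/ is a voiceless obstruent between vowels /i/ and /e/, so it voices to [g]. /t/ is a voiceless obstruent between vowels /e/ and /a/, so it voices to [d]. /p/ is a voiceless obstruent between vowels /a/ and /e/, so it voices to [b]. /bamropeofiketape/ → bamrobeovigedabe.
Rule 2 (nasal place assimilation): /m/ precedes the alveolar consonant /r/, so it assimilates in place to [n]. /bamrobeovigedabe/ → banrobeovigedabe.
Rule 3 (final vowel raising): /e/ is a mid vowel in word-final position, so it raises to [i]. /banrobeovigedabe/ → banrobeovigedabi.

banrobeovigedabi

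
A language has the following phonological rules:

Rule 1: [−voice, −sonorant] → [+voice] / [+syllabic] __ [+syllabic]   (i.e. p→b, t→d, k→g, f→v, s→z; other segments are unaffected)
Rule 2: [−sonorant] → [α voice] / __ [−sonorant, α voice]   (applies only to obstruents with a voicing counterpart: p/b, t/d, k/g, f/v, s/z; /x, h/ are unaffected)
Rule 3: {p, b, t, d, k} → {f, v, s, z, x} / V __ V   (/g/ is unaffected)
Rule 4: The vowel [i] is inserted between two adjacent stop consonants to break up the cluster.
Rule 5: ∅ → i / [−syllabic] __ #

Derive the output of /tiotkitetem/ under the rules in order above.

tiotikizezemi

Rule 1 (intervocalic voicing): /t/ is a voiceless obstruent between vowels /i/ and /e/, so it voices to [d]. /t/ is a voiceless obstruent between vowels /e/ and /e/, so it voices to [d]. /tiotkitetem/ → tiotkidedem.
Rule 2 (regressive voicing assimilation): no segment meets the environment; /tiotkidedem/ is unchanged.
Rule 3 (intervocalic spirantization): /d/ is a stop between vowels /i/ and /e/, so it spirantizes to the fricative [z]. /d/ is a stop between vowels /e/ and /e/, so it spirantizes to the fricative [z]. /tiotkidedem/ → tiotkizezem.
Rule 4 (stop-cluster i-epenthesis): /t/ and /k/ form a stop–stop cluster, so [i] is inserted between them. /tiotkizezem/ → tiotikizezem.
Rule 5 (final i-epenthesis): the form ends in the consonant /m/, so [i] is inserted word-finally. /tiotikizezem/ → tiotikizezemi.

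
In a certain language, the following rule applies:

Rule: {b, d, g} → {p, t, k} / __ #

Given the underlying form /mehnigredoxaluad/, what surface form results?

Scanning /mehnigredoxaluad/: /g/ at position 6 is not in the conditioning environment; /d/ at position 9 is not in the conditioning environment; /d/ is a voiced stop in word-final position, so it devoices to [t].
Result: [mehnigredoxaluat].

mehnigredoxaluat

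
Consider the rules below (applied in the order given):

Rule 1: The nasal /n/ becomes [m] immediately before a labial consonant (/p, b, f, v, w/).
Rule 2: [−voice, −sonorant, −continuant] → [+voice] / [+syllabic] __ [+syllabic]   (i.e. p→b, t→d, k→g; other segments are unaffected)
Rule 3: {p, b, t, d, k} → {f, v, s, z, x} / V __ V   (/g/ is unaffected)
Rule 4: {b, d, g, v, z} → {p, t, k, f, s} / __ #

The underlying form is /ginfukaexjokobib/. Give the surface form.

Rule 1 (nasal place assimilation): /n/ precedes the labial consonant /f/, so it assimilates in place to [m]. /ginfukaexjokobib/ → gimfukaexjokobib.
Rule 2 (intervocalic voicing): /k/ is a voiceless stop between vowels /u/ and /a/, so it voices to [g]. /k/ is a voiceless stop between vowels /o/ and /o/, so it voices to [g]. /gimfukaexjokobib/ → gimfugaexjogobib.
Rule 3 (intervocalic spirantization): /b/ is a stop between vowels /o/ and /i/, so it spirantizes to the fricative [v]. /gimfugaexjogobib/ → gimfugaexjogovib.
Rule 4 (final devoicing): /b/ is a voiced obstruent in word-final position, so it devoices to [p]. /gimfugaexjogovib/ → gimfugaexjogovip.

gimfugaexjogovip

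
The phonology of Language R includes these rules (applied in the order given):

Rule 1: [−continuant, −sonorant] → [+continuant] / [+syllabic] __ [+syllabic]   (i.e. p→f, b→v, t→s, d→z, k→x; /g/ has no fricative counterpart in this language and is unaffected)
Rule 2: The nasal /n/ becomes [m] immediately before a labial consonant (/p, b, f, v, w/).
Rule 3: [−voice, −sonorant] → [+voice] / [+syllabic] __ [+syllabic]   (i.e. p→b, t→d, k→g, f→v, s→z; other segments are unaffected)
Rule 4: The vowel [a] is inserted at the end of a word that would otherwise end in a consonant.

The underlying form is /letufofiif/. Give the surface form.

lezuvoviifa

Rule 1 (intervocalic spirantization): /t/ is a stop between vowels /e/ and /u/, so it spirantizes to the fricative [s]. /letufofiif/ → lesufofiif.
Rule 2 (nasal place assimilation): no segment meets the environment; /lesufofiif/ is unchanged.
Rule 3 (intervocalic voicing): /s/ is a voiceless obstruent between vowels /e/ and /u/, so it voices to [z]. /f/ is a voiceless obstruent between vowels /u/ and /o/, so it voices to [v]. /f/ is a voiceless obstruent between vowels /o/ and /i/, so it voices to [v]. /lesufofiif/ → lezuvoviif.
Rule 4 (final a-epenthesis): the form ends in the consonant /f/, so [a] is inserted word-finally. /lezuvoviif/ → lezuvoviifa.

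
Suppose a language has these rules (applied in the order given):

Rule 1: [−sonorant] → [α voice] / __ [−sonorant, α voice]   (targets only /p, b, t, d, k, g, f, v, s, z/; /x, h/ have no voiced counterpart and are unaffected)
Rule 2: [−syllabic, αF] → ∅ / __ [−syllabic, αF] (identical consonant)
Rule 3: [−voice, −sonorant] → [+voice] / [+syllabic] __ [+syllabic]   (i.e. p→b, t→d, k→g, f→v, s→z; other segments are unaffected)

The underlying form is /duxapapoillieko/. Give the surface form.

duxababoiliego

Rule 1 (regressive voicing assimilation): no segment meets the environment; /duxapapoillieko/ is unchanged.
Rule 2 (degemination): /ll/ is a geminate; the first /l/ deletes. /duxapapoillieko/ → duxapapoilieko.
Rule 3 (intervocalic voicing): /p/ is a voiceless obstruent between vowels /a/ and /a/, so it voices to [b]. /p/ is a voiceless obstruent between vowels /a/ and /o/, so it voices to [b]. /k/ is a voiceless obstruent between vowels /e/ and /o/, so it voices to [g]. /duxapapoilieko/ → duxababoiliego.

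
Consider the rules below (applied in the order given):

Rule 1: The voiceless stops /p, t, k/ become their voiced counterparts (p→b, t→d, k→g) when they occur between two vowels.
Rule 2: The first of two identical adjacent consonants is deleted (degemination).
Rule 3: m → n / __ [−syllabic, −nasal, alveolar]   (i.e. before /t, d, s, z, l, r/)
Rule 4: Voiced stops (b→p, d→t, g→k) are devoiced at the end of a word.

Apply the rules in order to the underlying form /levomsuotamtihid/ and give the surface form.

Rule 1 (intervocalic voicing): /t/ is a voiceless stop between vowels /o/ and /a/, so it voices to [d]. /levomsuotamtihid/ → levomsuodamtihid.
Rule 2 (degemination): no segment meets the environment; /levomsuodamtihid/ is unchanged.
Rule 3 (nasal place assimilation): /m/ precedes the alveolar consonant /s/, so it assimilates in place to [n]. /m/ precedes the alveolar consonant /t/, so it assimilates in place to [n]. /levomsuodamtihid/ → levonsuodantihid.
Rule 4 (final devoicing): /d/ is a voiced stop in word-final position, so it devoices to [t]. /levonsuodantihid/ → levonsuodantihit.

levonsuodantihit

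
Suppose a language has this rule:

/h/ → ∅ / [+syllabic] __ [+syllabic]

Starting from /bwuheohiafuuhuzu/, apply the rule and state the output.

bwueoiafuuuzu

/h/ occurs between vowels /u/ and /e/, so it deletes.
/h/ occurs between vowels /o/ and /i/, so it deletes.
/h/ occurs between vowels /u/ and /u/, so it deletes.
Surface form: [bwueoiafuuuzu].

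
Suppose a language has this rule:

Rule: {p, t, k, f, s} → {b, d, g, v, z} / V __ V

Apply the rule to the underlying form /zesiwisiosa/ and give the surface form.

/s/ is a voiceless obstruent between vowels /e/ and /i/, so it voices to [z].
/s/ is a voiceless obstruent between vowels /i/ and /i/, so it voices to [z].
/s/ is a voiceless obstruent between vowels /o/ and /a/, so it voices to [z].
Surface form: [zeziwizioza].

zeziwizioza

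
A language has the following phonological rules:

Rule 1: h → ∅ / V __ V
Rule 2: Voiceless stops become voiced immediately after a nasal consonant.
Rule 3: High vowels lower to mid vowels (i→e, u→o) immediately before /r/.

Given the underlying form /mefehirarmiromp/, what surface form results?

mefeerarmeromb

Rule 1 (intervocalic h-deletion): /h/ occurs between vowels /e/ and /i/, so it deletes. /mefehirarmiromp/ → mefeirarmiromp.
Rule 2 (post-nasal voicing): /p/ is a voiceless stop immediately after the nasal /m/, so it voices to [b]. /mefeirarmiromp/ → mefeirarmiromb.
Rule 3 (pre-rhotic lowering): /i/ is a high vowel immediately before /r/, so it lowers to [e]. /i/ is a high vowel immediately before /r/, so it lowers to [e]. /mefeirarmiromb/ → mefeerarmeromb.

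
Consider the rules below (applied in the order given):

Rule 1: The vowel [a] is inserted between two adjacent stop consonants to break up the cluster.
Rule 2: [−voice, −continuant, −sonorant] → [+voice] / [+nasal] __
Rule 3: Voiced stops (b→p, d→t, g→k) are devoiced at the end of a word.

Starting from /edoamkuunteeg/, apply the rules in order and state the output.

edoamguundeek

Rule 1 (stop-cluster a-epenthesis): no segment meets the environment; /edoamkuunteeg/ is unchanged.
Rule 2 (post-nasal voicing): /k/ is a voiceless stop immediately after the nasal /m/, so it voices to [g]. /t/ is a voiceless stop immediately after the nasal /n/, so it voices to [d]. /edoamkuunteeg/ → edoamguundeeg.
Rule 3 (final devoicing): /g/ is a voiced stop in word-final position, so it devoices to [k]. /edoamguundeeg/ → edoamguundeek.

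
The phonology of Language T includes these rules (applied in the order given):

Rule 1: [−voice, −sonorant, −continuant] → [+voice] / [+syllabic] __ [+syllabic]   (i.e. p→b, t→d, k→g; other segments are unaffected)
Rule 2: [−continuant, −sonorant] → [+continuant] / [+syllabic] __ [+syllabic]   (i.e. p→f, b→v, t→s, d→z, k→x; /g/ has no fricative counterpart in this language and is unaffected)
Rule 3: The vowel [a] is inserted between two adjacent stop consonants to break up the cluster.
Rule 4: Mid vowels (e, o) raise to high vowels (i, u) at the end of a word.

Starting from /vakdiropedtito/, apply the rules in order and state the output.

Rule 1 (intervocalic voicing): /p/ is a voiceless stop between vowels /o/ and /e/, so it voices to [b]. /t/ is a voiceless stop between vowels /i/ and /o/, so it voices to [d]. /vakdiropedtito/ → vakdirobedtido.
Rule 2 (intervocalic spirantization): /b/ is a stop between vowels /o/ and /e/, so it spirantizes to the fricative [v]. /d/ is a stop between vowels /i/ and /o/, so it spirantizes to the fricative [z]. /vakdirobedtido/ → vakdirovedtizo.
Rule 3 (stop-cluster a-epenthesis): /k/ and /d/ form a stop–stop cluster, so [a] is inserted between them. /d/ and /t/ form a stop–stop cluster, so [a] is inserted between them. /vakdirovedtizo/ → vakadirovedatizo.
Rule 4 (final vowel raising): /o/ is a mid vowel in word-final position, so it raises to [u]. /vakadirovedatizo/ → vakadirovedatizu.

vakadirovedatizu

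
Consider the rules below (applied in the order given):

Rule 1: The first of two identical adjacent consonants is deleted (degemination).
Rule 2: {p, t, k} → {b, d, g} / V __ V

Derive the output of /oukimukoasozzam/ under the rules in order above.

ougimugoasozam

Rule 1 (degemination): /zz/ is a geminate; the first /z/ deletes. /oukimukoasozzam/ → oukimukoasozam.
Rule 2 (intervocalic voicing): /k/ is a voiceless stop between vowels /u/ and /i/, so it voices to [g]. /k/ is a voiceless stop between vowels /u/ and /o/, so it voices to [g]. /oukimukoasozam/ → ougimugoasozam.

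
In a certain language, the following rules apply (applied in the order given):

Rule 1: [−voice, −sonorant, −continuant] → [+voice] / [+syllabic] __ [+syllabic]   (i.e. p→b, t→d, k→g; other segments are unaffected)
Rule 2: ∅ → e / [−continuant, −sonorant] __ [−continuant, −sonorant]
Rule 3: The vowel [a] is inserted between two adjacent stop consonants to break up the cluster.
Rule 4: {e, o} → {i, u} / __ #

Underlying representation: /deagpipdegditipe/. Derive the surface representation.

deagepipedegedidibi

Rule 1 (intervocalic voicing): /t/ is a voiceless stop between vowels /i/ and /i/, so it voices to [d]. /p/ is a voiceless stop between vowels /i/ and /e/, so it voices to [b]. /deagpipdegditipe/ → deagpipdegdidibe.
Rule 2 (stop-cluster e-epenthesis): /g/ and /p/ form a stop–stop cluster, so [e] is inserted between them. /p/ and /d/ form a stop–stop cluster, so [e] is inserted between them. /g/ and /d/ form a stop–stop cluster, so [e] is inserted between them. /deagpipdegdidibe/ → deagepipedegedidibe.
Rule 3 (stop-cluster a-epenthesis): no segment meets the environment; /deagepipedegedidibe/ is unchanged.
Rule 4 (final vowel raising): /e/ is a mid vowel in word-final position, so it raises to [i]. /deagepipedegedidibe/ → deagepipedegedidibi.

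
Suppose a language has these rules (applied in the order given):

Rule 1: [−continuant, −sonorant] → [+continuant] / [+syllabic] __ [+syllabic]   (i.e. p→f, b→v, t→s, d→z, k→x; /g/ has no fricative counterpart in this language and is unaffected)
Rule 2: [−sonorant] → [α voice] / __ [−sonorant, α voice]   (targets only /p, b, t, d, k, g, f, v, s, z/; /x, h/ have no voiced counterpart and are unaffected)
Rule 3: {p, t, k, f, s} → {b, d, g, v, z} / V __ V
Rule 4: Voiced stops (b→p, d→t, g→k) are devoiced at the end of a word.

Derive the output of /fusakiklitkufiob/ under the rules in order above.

Rule 1 (intervocalic spirantization): /k/ is a stop between vowels /a/ and /i/, so it spirantizes to the fricative [x]. /fusakiklitkufiob/ → fusaxiklitkufiob.
Rule 2 (regressive voicing assimilation): no segment meets the environment; /fusaxiklitkufiob/ is unchanged.
Rule 3 (intervocalic voicing): /s/ is a voiceless obstruent between vowels /u/ and /a/, so it voices to [z]. /f/ is a voiceless obstruent between vowels /u/ and /i/, so it voices to [v]. /fusaxiklitkufiob/ → fuzaxiklitkuviob.
Rule 4 (final devoicing): /b/ is a voiced stop in word-final position, so it devoices to [p]. /fuzaxiklitkuviob/ → fuzaxiklitkuviop.

fuzaxiklitkuviop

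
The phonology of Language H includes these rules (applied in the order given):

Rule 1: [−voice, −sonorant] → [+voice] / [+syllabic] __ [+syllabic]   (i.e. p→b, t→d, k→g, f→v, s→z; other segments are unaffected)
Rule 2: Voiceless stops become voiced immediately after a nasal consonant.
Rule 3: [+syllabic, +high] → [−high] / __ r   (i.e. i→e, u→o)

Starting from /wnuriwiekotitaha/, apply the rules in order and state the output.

Rule 1 (intervocalic voicing): /k/ is a voiceless obstruent between vowels /e/ and /o/, so it voices to [g]. /t/ is a voiceless obstruent between vowels /o/ and /i/, so it voices to [d]. /t/ is a voiceless obstruent between vowels /i/ and /a/, so it voices to [d]. /wnuriwiekotitaha/ → wnuriwiegodidaha.
Rule 2 (post-nasal voicing): no segment meets the environment; /wnuriwiegodidaha/ is unchanged.
Rule 3 (pre-rhotic lowering): /u/ is a high vowel immediately before /r/, so it lowers to [o]. /wnuriwiegodidaha/ → wnoriwiegodidaha.

wnoriwiegodidaha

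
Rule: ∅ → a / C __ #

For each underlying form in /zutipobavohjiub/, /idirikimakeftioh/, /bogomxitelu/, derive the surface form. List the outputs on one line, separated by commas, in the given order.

/zutipobavohjiub/: the form ends in the consonant /b/, so [a] is inserted word-finally. → [zutipobavohjiuba].
/idirikimakeftioh/: the form ends in the consonant /h/, so [a] is inserted word-finally. → [idirikimakeftioha].
/bogomxitelu/: the rule's environment is not met; surfaces unchanged as [bogomxitelu].

zutipobavohjiuba, idirikimakeftioha, bogomxitelu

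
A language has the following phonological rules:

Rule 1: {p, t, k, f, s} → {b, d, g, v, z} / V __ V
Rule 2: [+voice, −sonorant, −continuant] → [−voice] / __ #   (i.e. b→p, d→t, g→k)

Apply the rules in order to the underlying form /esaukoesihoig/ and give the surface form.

Rule 1 (intervocalic voicing): /s/ is a voiceless obstruent between vowels /e/ and /a/, so it voices to [z]. /k/ is a voiceless obstruent between vowels /u/ and /o/, so it voices to [g]. /s/ is a voiceless obstruent between vowels /e/ and /i/, so it voices to [z]. /esaukoesihoig/ → ezaugoezihoig.
Rule 2 (final devoicing): /g/ is a voiced stop in word-final position, so it devoices to [k]. /ezaugoezihoig/ → ezaugoezihoik.

ezaugoezihoik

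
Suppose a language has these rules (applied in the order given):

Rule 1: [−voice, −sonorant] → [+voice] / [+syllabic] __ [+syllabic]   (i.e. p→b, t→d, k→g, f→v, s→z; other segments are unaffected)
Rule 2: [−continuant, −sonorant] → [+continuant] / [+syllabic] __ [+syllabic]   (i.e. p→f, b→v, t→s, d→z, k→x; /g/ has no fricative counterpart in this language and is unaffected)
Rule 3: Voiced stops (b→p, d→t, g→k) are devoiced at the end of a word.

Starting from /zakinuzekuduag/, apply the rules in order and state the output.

zaginuzeguzuak

Rule 1 (intervocalic voicing): /k/ is a voiceless obstruent between vowels /a/ and /i/, so it voices to [g]. /k/ is a voiceless obstruent between vowels /e/ and /u/, so it voices to [g]. /zakinuzekuduag/ → zaginuzeguduag.
Rule 2 (intervocalic spirantization): /d/ is a stop between vowels /u/ and /u/, so it spirantizes to the fricative [z]. /zaginuzeguduag/ → zaginuzeguzuag.
Rule 3 (final devoicing): /g/ is a voiced stop in word-final position, so it devoices to [k]. /zaginuzeguzuag/ → zaginuzeguzuak.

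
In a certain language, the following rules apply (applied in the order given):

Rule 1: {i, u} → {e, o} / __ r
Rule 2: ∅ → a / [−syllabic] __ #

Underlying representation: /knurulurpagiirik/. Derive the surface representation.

knorulorpagierika

Rule 1 (pre-rhotic lowering): /u/ is a high vowel immediately before /r/, so it lowers to [o]. /u/ is a high vowel immediately before /r/, so it lowers to [o]. /i/ is a high vowel immediately before /r/, so it lowers to [e]. /knurulurpagiirik/ → knorulorpagierik.
Rule 2 (final a-epenthesis): the form ends in the consonant /k/, so [a] is inserted word-finally. /knorulorpagierik/ → knorulorpagierika.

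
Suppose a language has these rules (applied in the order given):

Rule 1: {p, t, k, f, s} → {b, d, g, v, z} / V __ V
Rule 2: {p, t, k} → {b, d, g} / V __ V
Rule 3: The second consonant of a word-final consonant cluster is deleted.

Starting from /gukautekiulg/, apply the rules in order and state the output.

gugaudegiul

Rule 1 (intervocalic voicing): /k/ is a voiceless obstruent between vowels /u/ and /a/, so it voices to [g]. /t/ is a voiceless obstruent between vowels /u/ and /e/, so it voices to [d]. /k/ is a voiceless obstruent between vowels /e/ and /i/, so it voices to [g]. /gukautekiulg/ → gugaudegiulg.
Rule 2 (intervocalic voicing): no segment meets the environment; /gugaudegiulg/ is unchanged.
Rule 3 (final cluster simplification): /g/ is the second consonant of a word-final cluster /lg/, so it deletes. /gugaudegiulg/ → gugaudegiul.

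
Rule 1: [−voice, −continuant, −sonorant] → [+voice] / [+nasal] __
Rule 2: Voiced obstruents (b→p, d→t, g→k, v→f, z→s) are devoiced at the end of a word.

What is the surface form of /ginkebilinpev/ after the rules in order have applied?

gingebilinbef

Rule 1 (post-nasal voicing): /k/ is a voiceless stop immediately after the nasal /n/, so it voices to [g]. /p/ is a voiceless stop immediately after the nasal /n/, so it voices to [b]. /ginkebilinpev/ → gingebilinbev.
Rule 2 (final devoicing): /v/ is a voiced obstruent in word-final position, so it devoices to [f]. /gingebilinbev/ → gingebilinbef.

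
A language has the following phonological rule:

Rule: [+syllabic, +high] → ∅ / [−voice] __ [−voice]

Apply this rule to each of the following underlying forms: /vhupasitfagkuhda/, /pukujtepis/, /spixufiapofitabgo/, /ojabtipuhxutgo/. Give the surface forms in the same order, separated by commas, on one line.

/vhupasitfagkuhda/: /u/ is a high vowel flanked by voiceless consonants /h/ and /p/, so it deletes. /i/ is a high vowel flanked by voiceless consonants /s/ and /t/, so it deletes. /u/ is a high vowel flanked by voiceless consonants /k/ and /h/, so it deletes. → [vhpastfagkhda].
/pukujtepis/: /u/ is a high vowel flanked by voiceless consonants /p/ and /k/, so it deletes. /i/ is a high vowel flanked by voiceless consonants /p/ and /s/, so it deletes. → [pkujteps].
/spixufiapofitabgo/: /i/ is a high vowel flanked by voiceless consonants /p/ and /x/, so it deletes. /u/ is a high vowel flanked by voiceless consonants /x/ and /f/, so it deletes. /i/ is a high vowel flanked by voiceless consonants /f/ and /t/, so it deletes. → [spxfiapoftabgo].
/ojabtipuhxutgo/: /i/ is a high vowel flanked by voiceless consonants /t/ and /p/, so it deletes. /u/ is a high vowel flanked by voiceless consonants /p/ and /h/, so it deletes. /u/ is a high vowel flanked by voiceless consonants /x/ and /t/, so it deletes. → [ojabtphxtgo].

vhpastfagkhda, pkujteps, spxfiapoftabgo, ojabtphxtgo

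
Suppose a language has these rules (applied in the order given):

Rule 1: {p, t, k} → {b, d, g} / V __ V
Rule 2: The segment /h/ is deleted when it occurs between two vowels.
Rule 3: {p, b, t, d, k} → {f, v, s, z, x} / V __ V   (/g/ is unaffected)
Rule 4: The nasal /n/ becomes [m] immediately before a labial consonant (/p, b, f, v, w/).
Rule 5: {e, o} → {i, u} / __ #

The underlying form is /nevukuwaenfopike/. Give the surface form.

nevuguwaemfovigi

Rule 1 (intervocalic voicing): /k/ is a voiceless stop between vowels /u/ and /u/, so it voices to [g]. /p/ is a voiceless stop between vowels /o/ and /i/, so it voices to [b]. /k/ is a voiceless stop between vowels /i/ and /e/, so it voices to [g]. /nevukuwaenfopike/ → nevuguwaenfobige.
Rule 2 (intervocalic h-deletion): no segment meets the environment; /nevuguwaenfobige/ is unchanged.
Rule 3 (intervocalic spirantization): /b/ is a stop between vowels /o/ and /i/, so it spirantizes to the fricative [v]. /nevuguwaenfobige/ → nevuguwaenfovige.
Rule 4 (nasal place assimilation): /n/ precedes the labial consonant /f/, so it assimilates in place to [m]. /nevuguwaenfovige/ → nevuguwaemfovige.
Rule 5 (final vowel raising): /e/ is a mid vowel in word-final position, so it raises to [i]. /nevuguwaemfovige/ → nevuguwaemfovigi.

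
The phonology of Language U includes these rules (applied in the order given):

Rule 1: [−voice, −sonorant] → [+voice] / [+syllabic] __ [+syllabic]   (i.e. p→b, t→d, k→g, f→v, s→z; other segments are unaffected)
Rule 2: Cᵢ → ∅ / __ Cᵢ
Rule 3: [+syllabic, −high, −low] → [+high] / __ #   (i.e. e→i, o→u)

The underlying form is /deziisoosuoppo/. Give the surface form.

Rule 1 (intervocalic voicing): /s/ is a voiceless obstruent between vowels /i/ and /o/, so it voices to [z]. /s/ is a voiceless obstruent between vowels /o/ and /u/, so it voices to [z]. /deziisoosuoppo/ → deziizoozuoppo.
Rule 2 (degemination): /pp/ is a geminate; the first /p/ deletes. /deziizoozuoppo/ → deziizoozuopo.
Rule 3 (final vowel raising): /o/ is a mid vowel in word-final position, so it raises to [u]. /deziizoozuopo/ → deziizoozuopu.

deziizoozuopu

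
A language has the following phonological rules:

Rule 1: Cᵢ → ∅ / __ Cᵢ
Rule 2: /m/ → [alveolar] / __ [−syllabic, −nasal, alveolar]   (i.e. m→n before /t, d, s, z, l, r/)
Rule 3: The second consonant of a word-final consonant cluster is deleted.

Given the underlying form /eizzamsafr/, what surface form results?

Rule 1 (degemination): /zz/ is a geminate; the first /z/ deletes. /eizzamsafr/ → eizamsafr.
Rule 2 (nasal place assimilation): /m/ precedes the alveolar consonant /s/, so it assimilates in place to [n]. /eizamsafr/ → eizansafr.
Rule 3 (final cluster simplification): /r/ is the second consonant of a word-final cluster /fr/, so it deletes. /eizansafr/ → eizansaf.

eizansaf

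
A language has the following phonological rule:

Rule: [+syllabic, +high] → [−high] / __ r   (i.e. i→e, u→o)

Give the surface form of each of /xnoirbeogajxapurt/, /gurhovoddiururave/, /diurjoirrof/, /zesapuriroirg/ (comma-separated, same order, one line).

/xnoirbeogajxapurt/: /i/ is a high vowel immediately before /r/, so it lowers to [e]. /u/ is a high vowel immediately before /r/, so it lowers to [o]. → [xnoerbeogajxaport].
/gurhovoddiururave/: /u/ is a high vowel immediately before /r/, so it lowers to [o]. /u/ is a high vowel immediately before /r/, so it lowers to [o]. /u/ is a high vowel immediately before /r/, so it lowers to [o]. → [gorhovoddiororave].
/diurjoirrof/: /u/ is a high vowel immediately before /r/, so it lowers to [o]. /i/ is a high vowel immediately before /r/, so it lowers to [e]. → [diorjoerrof].
/zesapuriroirg/: /u/ is a high vowel immediately before /r/, so it lowers to [o]. /i/ is a high vowel immediately before /r/, so it lowers to [e]. /i/ is a high vowel immediately before /r/, so it lowers to [e]. → [zesaporeroerg].

xnoerbeogajxaport, gorhovoddiororave, diorjoerrof, zesaporeroerg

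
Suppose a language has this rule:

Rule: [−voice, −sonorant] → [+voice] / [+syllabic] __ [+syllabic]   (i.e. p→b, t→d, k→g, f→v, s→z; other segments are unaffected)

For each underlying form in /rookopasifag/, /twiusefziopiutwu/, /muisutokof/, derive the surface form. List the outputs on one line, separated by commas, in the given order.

/rookopasifag/: /k/ is a voiceless obstruent between vowels /o/ and /o/, so it voices to [g]. /p/ is a voiceless obstruent between vowels /o/ and /a/, so it voices to [b]. /s/ is a voiceless obstruent between vowels /a/ and /i/, so it voices to [z]. /f/ is a voiceless obstruent between vowels /i/ and /a/, so it voices to [v]. → [roogobazivag].
/twiusefziopiutwu/: /s/ is a voiceless obstruent between vowels /u/ and /e/, so it voices to [z]. /p/ is a voiceless obstruent between vowels /o/ and /i/, so it voices to [b]. → [twiuzefziobiutwu].
/muisutokof/: /s/ is a voiceless obstruent between vowels /i/ and /u/, so it voices to [z]. /t/ is a voiceless obstruent between vowels /u/ and /o/, so it voices to [d]. /k/ is a voiceless obstruent between vowels /o/ and /o/, so it voices to [g]. → [muizudogof].

roogobazivag, twiuzefziobiutwu, muizudogof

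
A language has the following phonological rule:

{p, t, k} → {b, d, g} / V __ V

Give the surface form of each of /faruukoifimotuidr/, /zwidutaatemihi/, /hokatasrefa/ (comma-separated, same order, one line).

/faruukoifimotuidr/: /k/ is a voiceless stop between vowels /u/ and /o/, so it voices to [g]. /t/ is a voiceless stop between vowels /o/ and /u/, so it voices to [d]. → [faruugoifimoduidr].
/zwidutaatemihi/: /t/ is a voiceless stop between vowels /u/ and /a/, so it voices to [d]. /t/ is a voiceless stop between vowels /a/ and /e/, so it voices to [d]. → [zwidudaademihi].
/hokatasrefa/: /k/ is a voiceless stop between vowels /o/ and /a/, so it voices to [g]. /t/ is a voiceless stop between vowels /a/ and /a/, so it voices to [d]. → [hogadasrefa].

faruugoifimoduidr, zwidudaademihi, hogadasrefa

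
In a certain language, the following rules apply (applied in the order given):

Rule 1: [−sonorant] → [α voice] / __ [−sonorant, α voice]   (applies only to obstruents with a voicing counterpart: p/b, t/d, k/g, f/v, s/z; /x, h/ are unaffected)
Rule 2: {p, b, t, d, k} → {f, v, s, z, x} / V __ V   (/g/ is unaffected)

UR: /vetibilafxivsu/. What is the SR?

Rule 1 (regressive voicing assimilation): /v/ precedes the voiceless obstruent /s/, so it devoices to [f] by assimilation. /vetibilafxivsu/ → vetibilafxifsu.
Rule 2 (intervocalic spirantization): /t/ is a stop between vowels /e/ and /i/, so it spirantizes to the fricative [s]. /b/ is a stop between vowels /i/ and /i/, so it spirantizes to the fricative [v]. /vetibilafxifsu/ → vesivilafxifsu.

vesivilafxifsu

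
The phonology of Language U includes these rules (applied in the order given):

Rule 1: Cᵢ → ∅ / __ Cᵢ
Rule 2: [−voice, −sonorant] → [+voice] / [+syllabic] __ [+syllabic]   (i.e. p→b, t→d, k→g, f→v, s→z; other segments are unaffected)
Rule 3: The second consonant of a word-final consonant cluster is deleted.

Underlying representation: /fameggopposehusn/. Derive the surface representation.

Rule 1 (degemination): /gg/ is a geminate; the first /g/ deletes. /pp/ is a geminate; the first /p/ deletes. /fameggopposehusn/ → famegoposehusn.
Rule 2 (intervocalic voicing): /p/ is a voiceless obstruent between vowels /o/ and /o/, so it voices to [b]. /s/ is a voiceless obstruent between vowels /o/ and /e/, so it voices to [z]. /famegoposehusn/ → famegobozehusn.
Rule 3 (final cluster simplification): /n/ is the second consonant of a word-final cluster /sn/, so it deletes. /famegobozehusn/ → famegobozehus.

famegobozehus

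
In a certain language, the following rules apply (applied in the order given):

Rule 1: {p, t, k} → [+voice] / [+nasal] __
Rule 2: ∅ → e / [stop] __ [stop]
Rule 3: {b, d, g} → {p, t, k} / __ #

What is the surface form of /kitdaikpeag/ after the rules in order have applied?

kitedaikepeak

Rule 1 (post-nasal voicing): no segment meets the environment; /kitdaikpeag/ is unchanged.
Rule 2 (stop-cluster e-epenthesis): /t/ and /d/ form a stop–stop cluster, so [e] is inserted between them. /k/ and /p/ form a stop–stop cluster, so [e] is inserted between them. /kitdaikpeag/ → kitedaikepeag.
Rule 3 (final devoicing): /g/ is a voiced stop in word-final position, so it devoices to [k]. /kitedaikepeag/ → kitedaikepeak.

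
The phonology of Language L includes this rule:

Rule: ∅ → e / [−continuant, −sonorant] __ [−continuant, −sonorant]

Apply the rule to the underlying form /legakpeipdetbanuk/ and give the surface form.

legakepeipedetebanuk

/k/ and /p/ form a stop–stop cluster, so [e] is inserted between them.
/p/ and /d/ form a stop–stop cluster, so [e] is inserted between them.
/t/ and /b/ form a stop–stop cluster, so [e] is inserted between them.
Surface form: [legakepeipedetebanuk].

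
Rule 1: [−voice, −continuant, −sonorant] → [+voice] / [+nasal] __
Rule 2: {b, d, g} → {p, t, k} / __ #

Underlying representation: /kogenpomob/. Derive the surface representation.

kogenbomop

Rule 1 (post-nasal voicing): /p/ is a voiceless stop immediately after the nasal /n/, so it voices to [b]. /kogenpomob/ → kogenbomob.
Rule 2 (final devoicing): /b/ is a voiced stop in word-final position, so it devoices to [p]. /kogenbomob/ → kogenbomop.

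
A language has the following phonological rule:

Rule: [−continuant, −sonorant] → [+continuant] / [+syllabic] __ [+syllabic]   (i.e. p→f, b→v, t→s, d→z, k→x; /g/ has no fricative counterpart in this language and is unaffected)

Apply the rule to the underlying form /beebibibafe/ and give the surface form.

beevivivafe

Scanning /beebibibafe/: /b/ at position 1 is not in the conditioning environment; /b/ is a stop between vowels /e/ and /i/, so it spirantizes to the fricative [v]; /b/ is a stop between vowels /i/ and /i/, so it spirantizes to the fricative [v]; /b/ is a stop between vowels /i/ and /a/, so it spirantizes to the fricative [v].
Result: [beevivivafe].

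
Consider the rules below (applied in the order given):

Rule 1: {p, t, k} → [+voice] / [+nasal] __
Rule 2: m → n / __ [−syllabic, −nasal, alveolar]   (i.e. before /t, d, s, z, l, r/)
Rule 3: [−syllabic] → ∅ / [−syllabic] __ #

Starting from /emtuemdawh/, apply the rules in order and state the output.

Rule 1 (post-nasal voicing): /t/ is a voiceless stop immediately after the nasal /m/, so it voices to [d]. /emtuemdawh/ → emduemdawh.
Rule 2 (nasal place assimilation): /m/ precedes the alveolar consonant /d/, so it assimilates in place to [n]. /m/ precedes the alveolar consonant /d/, so it assimilates in place to [n]. /emduemdawh/ → enduendawh.
Rule 3 (final cluster simplification): /h/ is the second consonant of a word-final cluster /wh/, so it deletes. /enduendawh/ → enduendaw.

enduendaw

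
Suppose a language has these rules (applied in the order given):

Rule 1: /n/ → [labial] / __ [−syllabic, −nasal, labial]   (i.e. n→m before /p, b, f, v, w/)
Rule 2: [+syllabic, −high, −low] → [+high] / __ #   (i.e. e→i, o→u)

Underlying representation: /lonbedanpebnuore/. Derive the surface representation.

Rule 1 (nasal place assimilation): /n/ precedes the labial consonant /b/, so it assimilates in place to [m]. /n/ precedes the labial consonant /p/, so it assimilates in place to [m]. /lonbedanpebnuore/ → lombedampebnuore.
Rule 2 (final vowel raising): /e/ is a mid vowel in word-final position, so it raises to [i]. /lombedampebnuore/ → lombedampebnuori.

lombedampebnuori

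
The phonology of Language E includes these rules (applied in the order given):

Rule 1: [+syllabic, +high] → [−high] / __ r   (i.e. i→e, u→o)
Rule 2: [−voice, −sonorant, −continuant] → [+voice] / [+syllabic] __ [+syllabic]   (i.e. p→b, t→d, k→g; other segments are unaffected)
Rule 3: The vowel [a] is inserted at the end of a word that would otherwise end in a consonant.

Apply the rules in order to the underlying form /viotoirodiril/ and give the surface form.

viodoeroderila

Rule 1 (pre-rhotic lowering): /i/ is a high vowel immediately before /r/, so it lowers to [e]. /i/ is a high vowel immediately before /r/, so it lowers to [e]. /viotoirodiril/ → viotoeroderil.
Rule 2 (intervocalic voicing): /t/ is a voiceless stop between vowels /o/ and /o/, so it voices to [d]. /viotoeroderil/ → viodoeroderil.
Rule 3 (final a-epenthesis): the form ends in the consonant /l/, so [a] is inserted word-finally. /viodoeroderil/ → viodoeroderila.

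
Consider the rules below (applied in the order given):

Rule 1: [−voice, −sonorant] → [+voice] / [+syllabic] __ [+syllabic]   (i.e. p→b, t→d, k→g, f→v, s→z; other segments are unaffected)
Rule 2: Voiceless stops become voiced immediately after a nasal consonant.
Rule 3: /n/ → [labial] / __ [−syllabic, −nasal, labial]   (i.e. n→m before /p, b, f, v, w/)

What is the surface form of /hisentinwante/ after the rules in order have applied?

Rule 1 (intervocalic voicing): /s/ is a voiceless obstruent between vowels /i/ and /e/, so it voices to [z]. /hisentinwante/ → hizentinwante.
Rule 2 (post-nasal voicing): /t/ is a voiceless stop immediately after the nasal /n/, so it voices to [d]. /t/ is a voiceless stop immediately after the nasal /n/, so it voices to [d]. /hizentinwante/ → hizendinwande.
Rule 3 (nasal place assimilation): /n/ precedes the labial consonant /w/, so it assimilates in place to [m]. /hizendinwande/ → hizendimwande.

hizendimwande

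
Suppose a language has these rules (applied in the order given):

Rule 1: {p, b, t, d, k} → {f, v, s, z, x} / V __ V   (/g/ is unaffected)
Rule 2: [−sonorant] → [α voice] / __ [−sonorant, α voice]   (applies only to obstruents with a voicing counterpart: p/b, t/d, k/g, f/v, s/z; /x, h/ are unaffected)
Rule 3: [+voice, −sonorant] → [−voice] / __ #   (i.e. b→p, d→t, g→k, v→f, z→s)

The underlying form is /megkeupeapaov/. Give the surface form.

mekkeufeafaof

Rule 1 (intervocalic spirantization): /p/ is a stop between vowels /u/ and /e/, so it spirantizes to the fricative [f]. /p/ is a stop between vowels /a/ and /a/, so it spirantizes to the fricative [f]. /megkeupeapaov/ → megkeufeafaov.
Rule 2 (regressive voicing assimilation): /g/ precedes the voiceless obstruent /k/, so it devoices to [k] by assimilation. /megkeufeafaov/ → mekkeufeafaov.
Rule 3 (final devoicing): /v/ is a voiced obstruent in word-final position, so it devoices to [f]. /mekkeufeafaov/ → mekkeufeafaof.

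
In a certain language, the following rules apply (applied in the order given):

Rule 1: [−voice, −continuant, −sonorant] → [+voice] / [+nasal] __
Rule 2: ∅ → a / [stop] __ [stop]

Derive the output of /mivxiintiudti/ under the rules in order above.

mivxiindiudati

Rule 1 (post-nasal voicing): /t/ is a voiceless stop immediately after the nasal /n/, so it voices to [d]. /mivxiintiudti/ → mivxiindiudti.
Rule 2 (stop-cluster a-epenthesis): /d/ and /t/ form a stop–stop cluster, so [a] is inserted between them. /mivxiindiudti/ → mivxiindiudati.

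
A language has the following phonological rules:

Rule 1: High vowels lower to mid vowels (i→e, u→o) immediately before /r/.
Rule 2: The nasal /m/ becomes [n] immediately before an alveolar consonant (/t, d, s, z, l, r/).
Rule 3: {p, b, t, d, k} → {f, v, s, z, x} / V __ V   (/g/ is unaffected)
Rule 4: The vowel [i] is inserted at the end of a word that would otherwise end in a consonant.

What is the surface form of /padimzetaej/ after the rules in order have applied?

Rule 1 (pre-rhotic lowering): no segment meets the environment; /padimzetaej/ is unchanged.
Rule 2 (nasal place assimilation): /m/ precedes the alveolar consonant /z/, so it assimilates in place to [n]. /padimzetaej/ → padinzetaej.
Rule 3 (intervocalic spirantization): /d/ is a stop between vowels /a/ and /i/, so it spirantizes to the fricative [z]. /t/ is a stop between vowels /e/ and /a/, so it spirantizes to the fricative [s]. /padinzetaej/ → pazinzesaej.
Rule 4 (final i-epenthesis): the form ends in the consonant /j/, so [i] is inserted word-finally. /pazinzesaej/ → pazinzesaeji.

pazinzesaeji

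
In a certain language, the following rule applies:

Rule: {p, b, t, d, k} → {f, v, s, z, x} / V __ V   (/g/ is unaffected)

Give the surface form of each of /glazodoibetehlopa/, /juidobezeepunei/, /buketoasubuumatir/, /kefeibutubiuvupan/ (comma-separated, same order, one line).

/glazodoibetehlopa/: /d/ is a stop between vowels /o/ and /o/, so it spirantizes to the fricative [z]. /b/ is a stop between vowels /i/ and /e/, so it spirantizes to the fricative [v]. /t/ is a stop between vowels /e/ and /e/, so it spirantizes to the fricative [s]. /p/ is a stop between vowels /o/ and /a/, so it spirantizes to the fricative [f]. → [glazozoivesehlofa].
/juidobezeepunei/: /d/ is a stop between vowels /i/ and /o/, so it spirantizes to the fricative [z]. /b/ is a stop between vowels /o/ and /e/, so it spirantizes to the fricative [v]. /p/ is a stop between vowels /e/ and /u/, so it spirantizes to the fricative [f]. → [juizovezeefunei].
/buketoasubuumatir/: /k/ is a stop between vowels /u/ and /e/, so it spirantizes to the fricative [x]. /t/ is a stop between vowels /e/ and /o/, so it spirantizes to the fricative [s]. /b/ is a stop between vowels /u/ and /u/, so it spirantizes to the fricative [v]. /t/ is a stop between vowels /a/ and /i/, so it spirantizes to the fricative [s]. → [buxesoasuvuumasir].
/kefeibutubiuvupan/: /b/ is a stop between vowels /i/ and /u/, so it spirantizes to the fricative [v]. /t/ is a stop between vowels /u/ and /u/, so it spirantizes to the fricative [s]. /b/ is a stop between vowels /u/ and /i/, so it spirantizes to the fricative [v]. /p/ is a stop between vowels /u/ and /a/, so it spirantizes to the fricative [f]. → [kefeivusuviuvufan].

glazozoivesehlofa, juizovezeefunei, buxesoasuvuumasir, kefeivusuviuvufan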